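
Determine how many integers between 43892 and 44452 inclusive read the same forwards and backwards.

The integers in [43892, 44452] that read the same forwards and backwards: 43934, 44044, 44144, 44244, 44344, 44444.
6 qualify.

6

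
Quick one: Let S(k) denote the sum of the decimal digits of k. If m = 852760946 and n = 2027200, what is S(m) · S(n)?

S(852760946) = 8+5+2+7+6+0+9+4+6 = 47.
S(2027200) = 2+0+2+7+2+0+0 = 13.
47 · 13 = 611.

611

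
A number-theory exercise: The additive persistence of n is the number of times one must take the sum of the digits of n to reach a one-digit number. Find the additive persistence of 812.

2

812 → 11 → 2 (2 steps)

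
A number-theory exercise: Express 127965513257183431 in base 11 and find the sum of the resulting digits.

127965513257183431 in base 11 is 286A78354516A3A85.
Digit sum: 2+8+6+10+7+8+3+5+4+5+1+6+10+3+10+8+5 = 101.

101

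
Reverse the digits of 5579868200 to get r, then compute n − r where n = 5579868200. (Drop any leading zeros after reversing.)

5551178445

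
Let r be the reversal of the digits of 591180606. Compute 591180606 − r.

Reverse of 591180606 is 606081195.
591180606 − 606081195 = -14900589

-14900589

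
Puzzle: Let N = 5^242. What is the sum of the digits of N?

754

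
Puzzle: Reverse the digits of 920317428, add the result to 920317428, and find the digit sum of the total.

Reversal of 920317428 is 824713029; 920317428 + 824713029 = 1745030457.
Digit sum of 1745030457: 1+7+4+5+0+3+0+4+5+7 = 36.

36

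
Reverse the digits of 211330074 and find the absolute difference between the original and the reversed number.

Reverse of 211330074 is 470033112.
|211330074 − 470033112| = 258703038

258703038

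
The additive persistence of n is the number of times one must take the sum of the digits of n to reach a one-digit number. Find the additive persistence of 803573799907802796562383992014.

2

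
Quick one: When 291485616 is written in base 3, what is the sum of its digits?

291485616 in base 3 is 202022111000002120.
Digit sum: 2+0+2+0+2+2+1+1+1+0+0+0+0+0+2+1+2+0 = 16.

16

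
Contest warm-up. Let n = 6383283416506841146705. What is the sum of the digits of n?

91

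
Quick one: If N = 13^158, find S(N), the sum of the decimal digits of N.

13^158 = 100704682481060610946375767586229287612470720170291100753701225536842761762732578250229953471451596380516739910647382713490013585244633243196229972618746795884561742688786389529
Sum of its 177 digits: 790.

790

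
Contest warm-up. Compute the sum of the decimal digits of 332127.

18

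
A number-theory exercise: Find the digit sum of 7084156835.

47

7+0+8+4+1+5+6+8+3+5 = 47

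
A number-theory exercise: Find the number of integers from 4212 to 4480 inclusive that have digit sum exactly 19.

19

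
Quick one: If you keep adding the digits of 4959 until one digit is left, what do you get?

4+9+5+9 = 27
2+7 = 9

9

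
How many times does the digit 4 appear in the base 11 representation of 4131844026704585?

4131844026704585 in base 11 is A97595236139A24.
The digit 4 appears 1 time.

1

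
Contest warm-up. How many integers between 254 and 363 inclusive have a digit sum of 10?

The integers in [254, 363] that have a digit sum of 10: 262, 271, 280, 307, 316, 325, 334, 343, 352, 361.
10 qualify.

10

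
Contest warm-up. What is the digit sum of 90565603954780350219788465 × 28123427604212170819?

90565603954780350219788465 × 28123427604212170819 = 2547015206254016647492301769493027208625802835
Sum of its 46 digits: 182.

182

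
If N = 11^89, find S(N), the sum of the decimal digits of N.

11^89 = 483002055622570383664267456364574754071181656407158782767949026586725305877021836781302416491
Sum of its 93 digits: 410.

410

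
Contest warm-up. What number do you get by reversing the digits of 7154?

Reversing 7154 gives 4517.

4517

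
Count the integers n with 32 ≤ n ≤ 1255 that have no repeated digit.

The integers in [32, 1255] that have no repeated digit: 32, 34, 35, 36, 37, 38, …, 1253, 1254.
789 qualify.

789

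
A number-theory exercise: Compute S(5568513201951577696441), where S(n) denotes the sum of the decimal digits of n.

100

5+5+6+8+5+1+3+2+0+1+9+5+1+5+7+7+6+9+6+4+4+1 = 100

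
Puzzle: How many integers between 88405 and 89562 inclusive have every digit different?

243

The integers in [88405, 89562] that have every digit different: 89012, 89013, 89014, 89015, 89016, 89017, …, 89561, 89562.
243 qualify.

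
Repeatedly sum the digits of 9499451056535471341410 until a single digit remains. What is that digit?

9

9+4+9+9+4+5+1+0+5+6+5+3+5+4+7+1+3+4+1+4+1+0 = 90
9+0 = 9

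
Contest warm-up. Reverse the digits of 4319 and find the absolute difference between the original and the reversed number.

Reverse of 4319 is 9134.
|4319 − 9134| = 4815

4815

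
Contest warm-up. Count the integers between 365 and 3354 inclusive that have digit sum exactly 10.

154

The integers in [365, 3354] that have digit sum exactly 10: 370, 406, 415, 424, 433, 442, …, 3331, 3340.
154 qualify.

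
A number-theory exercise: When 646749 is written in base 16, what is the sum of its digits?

646749 in base 16 is 9DE5D.
Digit sum: 9+13+14+5+13 = 54.

54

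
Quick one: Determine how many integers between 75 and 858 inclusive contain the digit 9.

The integers in [75, 858] that contain the digit 9: 79, 89, 90, 91, 92, 93, …, 839, 849.
150 qualify.

150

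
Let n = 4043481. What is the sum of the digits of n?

24

4+0+4+3+4+8+1 = 24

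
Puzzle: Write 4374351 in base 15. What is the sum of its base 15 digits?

37

4374351 in base 15 is 5B6186.
Digit sum: 5+11+6+1+8+6 = 37.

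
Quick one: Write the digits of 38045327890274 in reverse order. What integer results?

Reversing 38045327890274 gives 47209872354083.

47209872354083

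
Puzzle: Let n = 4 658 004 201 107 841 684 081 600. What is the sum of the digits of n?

84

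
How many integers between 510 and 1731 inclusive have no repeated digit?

703

The integers in [510, 1731] that have no repeated digit: 510, 512, 513, 514, 516, 517, …, 1729, 1730.
703 qualify.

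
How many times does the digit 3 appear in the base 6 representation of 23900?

23900 in base 6 is 302352.
The digit 3 appears 2 times.

2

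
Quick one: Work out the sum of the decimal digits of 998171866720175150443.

9+9+8+1+7+1+8+6+6+7+2+0+1+7+5+1+5+0+4+4+3 = 94

94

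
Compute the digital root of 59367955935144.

3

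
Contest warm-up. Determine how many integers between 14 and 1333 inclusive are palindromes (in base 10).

102

The integers in [14, 1333] that are palindromes (in base 10): 22, 33, 44, 55, 66, 77, …, 1221, 1331.
102 qualify.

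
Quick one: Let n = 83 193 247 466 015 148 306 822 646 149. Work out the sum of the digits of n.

123

8+3+1+9+3+2+4+7+4+6+6+0+1+5+1+4+8+3+0+6+8+2+2+6+4+6+1+4+9 = 123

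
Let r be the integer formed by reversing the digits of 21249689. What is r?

98694212

Reversing 21249689 gives 98694212.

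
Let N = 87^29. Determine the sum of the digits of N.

87^29 = 176221269646038688565498202598550154829337519017480619127
Sum of its 57 digits: 261.

261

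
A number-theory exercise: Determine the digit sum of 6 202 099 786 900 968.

81

6+2+0+2+0+9+9+7+8+6+9+0+0+9+6+8 = 81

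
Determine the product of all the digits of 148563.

1×4×8×5×6×3 = 2880

2880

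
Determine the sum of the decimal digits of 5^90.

5^90 = 807793566946316088741610050849573099185363389551639556884765625
Sum of its 63 digits: 316.

316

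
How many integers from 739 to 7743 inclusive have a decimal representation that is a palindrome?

93

The integers in [739, 7743] that have a decimal representation that is a palindrome: 747, 757, 767, 777, 787, 797, …, 7557, 7667.
93 qualify.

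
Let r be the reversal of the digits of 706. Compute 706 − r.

Reverse of 706 is 607.
706 − 607 = 99

99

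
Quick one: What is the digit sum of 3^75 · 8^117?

684

3^75 · 8^117 = 2790118071546625081679180944228500506648751118898485005612935348316849988556899882562761953749627064052753433715772734153990847388949871067136
Sum of its 142 digits: 684.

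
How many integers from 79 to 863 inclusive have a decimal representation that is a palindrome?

The integers in [79, 863] that have a decimal representation that is a palindrome: 88, 99, 101, 111, 121, 131, …, 848, 858.
78 qualify.

78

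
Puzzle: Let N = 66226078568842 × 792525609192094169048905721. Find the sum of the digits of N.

188

66226078568842 × 792525609192094169048905721 = 52485863262174998006827247403709866145082
Sum of its 41 digits: 188.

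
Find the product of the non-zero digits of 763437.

10584

7×6×3×4×3×7 = 10584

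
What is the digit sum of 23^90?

568

23^90 = 359339733669351605185101286718740311628342797555834676291480724848488155215018843334859391939330168929445333462245499312849
Sum of its 123 digits: 568.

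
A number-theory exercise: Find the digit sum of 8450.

8+4+5+0 = 17

17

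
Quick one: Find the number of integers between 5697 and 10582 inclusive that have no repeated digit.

The integers in [5697, 10582] that have no repeated digit: 5697, 5698, 5701, 5702, 5703, 5704, …, 10579, 10582.
2343 qualify.

2343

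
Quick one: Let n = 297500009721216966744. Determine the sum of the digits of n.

87

2+9+7+5+0+0+0+0+9+7+2+1+2+1+6+9+6+6+7+4+4 = 87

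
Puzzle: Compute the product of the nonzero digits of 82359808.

138240

8×2×3×5×9×8×8 = 138240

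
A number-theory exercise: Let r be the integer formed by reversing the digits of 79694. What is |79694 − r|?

Reverse of 79694 is 49697.
|79694 − 49697| = 29997

29997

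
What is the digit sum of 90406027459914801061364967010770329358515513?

9+0+4+0+6+0+2+7+4+5+9+9+1+4+8+0+1+0+6+1+3+6+4+9+6+7+0+1+0+7+7+0+3+2+9+3+5+8+5+1+5+5+1+3 = 176

176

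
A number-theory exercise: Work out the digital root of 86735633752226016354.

8+6+7+3+5+6+3+3+7+5+2+2+2+6+0+1+6+3+5+4 = 84
8+4 = 12
1+2 = 3

3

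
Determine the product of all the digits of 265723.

2520

2×6×5×7×2×3 = 2520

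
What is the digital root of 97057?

1

9+7+0+5+7 = 28
2+8 = 10
1+0 = 1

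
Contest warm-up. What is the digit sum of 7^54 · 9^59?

522

7^54 · 9^59 = 862188483757993872448744730418137532853896178048213390524797848597716883737173597988927129147814309161
Sum of its 102 digits: 522.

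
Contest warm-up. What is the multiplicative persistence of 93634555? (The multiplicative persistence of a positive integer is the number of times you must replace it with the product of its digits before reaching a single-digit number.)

2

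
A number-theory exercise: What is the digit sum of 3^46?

108

3^46 = 8862938119652501095929
Sum of its 22 digits: 108.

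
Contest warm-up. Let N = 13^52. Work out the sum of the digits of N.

292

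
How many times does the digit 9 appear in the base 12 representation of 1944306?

1944306 in base 12 is 799216.
The digit 9 appears 2 times.

2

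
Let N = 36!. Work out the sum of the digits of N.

171

36! = 371993326789901217467999448150835200000000
Sum of its 42 digits: 171.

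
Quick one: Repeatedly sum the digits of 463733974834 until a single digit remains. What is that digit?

7

4+6+3+7+3+3+9+7+4+8+3+4 = 61
6+1 = 7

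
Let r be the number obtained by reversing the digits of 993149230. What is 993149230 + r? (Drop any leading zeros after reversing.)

Reverse of 993149230 is 32941399.
993149230 + 32941399 = 1026090629

1026090629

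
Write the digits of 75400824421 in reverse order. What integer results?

12442800457

Reversing 75400824421 gives 12442800457.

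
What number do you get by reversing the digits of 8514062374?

Reversing 8514062374 gives 4732604158.

4732604158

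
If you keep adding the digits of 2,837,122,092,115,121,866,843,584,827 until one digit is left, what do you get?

8

2+8+3+7+1+2+2+0+9+2+1+1+5+1+2+1+8+6+6+8+4+3+5+8+4+8+2+7 = 116
1+1+6 = 8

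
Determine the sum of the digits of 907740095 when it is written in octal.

907740095 in base 8 is 6606601677.
Digit sum: 6+6+0+6+6+0+1+6+7+7 = 45.

45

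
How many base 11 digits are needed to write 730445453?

9

730445453 in base 11 is 345354531, which has 9 digits.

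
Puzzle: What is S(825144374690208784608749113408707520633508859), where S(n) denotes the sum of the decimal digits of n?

201

8+2+5+1+4+4+3+7+4+6+9+0+2+0+8+7+8+4+6+0+8+7+4+9+1+1+3+4+0+8+7+0+7+5+2+0+6+3+3+5+0+8+8+5+9 = 201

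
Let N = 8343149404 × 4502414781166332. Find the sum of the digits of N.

8343149404 × 4502414781166332 = 37564319198048673250666128
Sum of its 26 digits: 120.

120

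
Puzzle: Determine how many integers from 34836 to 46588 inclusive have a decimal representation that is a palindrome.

118

The integers in [34836, 46588] that have a decimal representation that is a palindrome: 34843, 34943, 35053, 35153, 35253, 35353, …, 46464, 46564.
118 qualify.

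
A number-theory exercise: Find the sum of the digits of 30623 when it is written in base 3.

7

30623 in base 3 is 1120000012.
Digit sum: 1+1+2+0+0+0+0+0+1+2 = 7.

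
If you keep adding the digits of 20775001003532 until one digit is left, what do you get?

2+0+7+7+5+0+0+1+0+0+3+5+3+2 = 35
3+5 = 8

8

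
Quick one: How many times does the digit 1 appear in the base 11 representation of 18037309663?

1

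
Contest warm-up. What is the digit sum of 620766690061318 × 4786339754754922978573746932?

185

620766690061318 × 4786339754754922978573746932 = 2971200287068114079696228171075480094376376
Sum of its 43 digits: 185.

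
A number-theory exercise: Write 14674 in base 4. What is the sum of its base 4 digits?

14674 in base 4 is 3211102.
Digit sum: 3+2+1+1+1+0+2 = 10.

10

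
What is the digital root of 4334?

5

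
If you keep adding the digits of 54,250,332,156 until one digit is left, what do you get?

5+4+2+5+0+3+3+2+1+5+6 = 36
3+6 = 9

9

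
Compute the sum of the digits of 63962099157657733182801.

6+3+9+6+2+0+9+9+1+5+7+6+5+7+7+3+3+1+8+2+8+0+1 = 108

108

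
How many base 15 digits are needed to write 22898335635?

9

22898335635 in base 15 is 8E042C090, which has 9 digits.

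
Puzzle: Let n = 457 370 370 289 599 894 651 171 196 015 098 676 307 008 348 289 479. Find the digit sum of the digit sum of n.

First digit sum: 250.
2+5+0 = 7.

7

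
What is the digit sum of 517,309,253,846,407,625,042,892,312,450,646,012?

5+1+7+3+0+9+2+5+3+8+4+6+4+0+7+6+2+5+0+4+2+8+9+2+3+1+2+4+5+0+6+4+6+0+1+2 = 136

136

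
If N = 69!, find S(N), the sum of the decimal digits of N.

351

69! = 171122452428141311372468338881272839092270544893520369393648040923257279754140647424000000000000000
Sum of its 99 digits: 351.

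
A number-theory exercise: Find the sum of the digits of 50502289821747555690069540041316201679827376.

5+0+5+0+2+2+8+9+8+2+1+7+4+7+5+5+5+6+9+0+0+6+9+5+4+0+0+4+1+3+1+6+2+0+1+6+7+9+8+2+7+3+7+6 = 187

187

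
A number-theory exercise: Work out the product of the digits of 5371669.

5×3×7×1×6×6×9 = 34020

34020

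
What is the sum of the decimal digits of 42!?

189

42! = 1405006117752879898543142606244511569936384000000000
Sum of its 52 digits: 189.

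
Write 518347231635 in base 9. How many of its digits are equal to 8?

2

518347231635 in base 9 is 1745844678463.
The digit 8 appears 2 times.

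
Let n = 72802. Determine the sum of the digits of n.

7+2+8+0+2 = 19

19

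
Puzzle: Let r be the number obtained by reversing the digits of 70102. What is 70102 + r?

90209

Reverse of 70102 is 20107.
70102 + 20107 = 90209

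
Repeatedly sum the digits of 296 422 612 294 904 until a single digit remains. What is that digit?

8

2+9+6+4+2+2+6+1+2+2+9+4+9+0+4 = 62
6+2 = 8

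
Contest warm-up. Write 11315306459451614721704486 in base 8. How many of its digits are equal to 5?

1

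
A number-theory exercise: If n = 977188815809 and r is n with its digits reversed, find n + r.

1885707697588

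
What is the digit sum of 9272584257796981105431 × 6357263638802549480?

9272584257796981105431 × 6357263638802549480 = 58948262739825673642080693749711474225880
Sum of its 41 digits: 201.

201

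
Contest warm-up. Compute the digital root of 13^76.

4

The digital root of n equals n mod 9 (or 9 when 9 | n), so we need 13^76 mod 9.
13^76 ≡ 4 (mod 9), so the digital root is 4.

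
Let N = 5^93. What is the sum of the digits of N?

5^93 = 100974195868289511092701256356196637398170423693954944610595703125
Sum of its 66 digits: 296.

296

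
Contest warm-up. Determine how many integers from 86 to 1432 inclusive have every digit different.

The integers in [86, 1432] that have every digit different: 86, 87, 89, 90, 91, 92, …, 1430, 1432.
844 qualify.

844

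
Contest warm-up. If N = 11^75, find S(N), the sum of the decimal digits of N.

359

11^75 = 1271895371395064854067857972733284130756282088215517559832718476724993711303251
Sum of its 79 digits: 359.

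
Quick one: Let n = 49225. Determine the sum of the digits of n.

22

4+9+2+2+5 = 22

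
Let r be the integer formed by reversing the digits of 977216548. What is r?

845612779

Reversing 977216548 gives 845612779.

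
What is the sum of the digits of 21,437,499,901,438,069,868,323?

2+1+4+3+7+4+9+9+9+0+1+4+3+8+0+6+9+8+6+8+3+2+3 = 109

109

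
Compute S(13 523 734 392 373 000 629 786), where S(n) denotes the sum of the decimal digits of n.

1+3+5+2+3+7+3+4+3+9+2+3+7+3+0+0+0+6+2+9+7+8+6 = 93

93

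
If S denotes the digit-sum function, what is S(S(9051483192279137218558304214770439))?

9

First digit sum: 144.
1+4+4 = 9.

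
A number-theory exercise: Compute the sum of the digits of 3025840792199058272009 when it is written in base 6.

64

3025840792199058272009 in base 6 is 2542325304014115123000231145.
Digit sum: 2+5+4+2+3+2+5+3+0+4+0+1+4+1+1+5+1+2+3+0+0+0+2+3+1+1+4+5 = 64.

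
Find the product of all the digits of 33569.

3×3×5×6×9 = 2430

2430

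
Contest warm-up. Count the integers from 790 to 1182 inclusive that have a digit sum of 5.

9

The integers in [790, 1182] that have a digit sum of 5: 1004, 1013, 1022, 1031, 1040, 1103, 1112, 1121, 1130.
9 qualify.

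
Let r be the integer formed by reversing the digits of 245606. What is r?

606542

Reversing 245606 gives 606542.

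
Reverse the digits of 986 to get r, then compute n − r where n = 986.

Reverse of 986 is 689.
986 − 689 = 297

297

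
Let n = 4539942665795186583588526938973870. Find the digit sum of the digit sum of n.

13

First digit sum: 193.
1+9+3 = 13.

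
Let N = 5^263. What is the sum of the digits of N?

5^263 = 6747006683667534863583087392812812164934375284715844832049768336069212346220646139040240237087725177000427573395429424685152421052212458354416409200826620917723630554974079132080078125
Sum of its 184 digits: 758.

758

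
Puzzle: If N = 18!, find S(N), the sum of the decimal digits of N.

54

18! = 6402373705728000
Sum of its 16 digits: 54.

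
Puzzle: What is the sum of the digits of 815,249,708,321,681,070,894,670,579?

127

8+1+5+2+4+9+7+0+8+3+2+1+6+8+1+0+7+0+8+9+4+6+7+0+5+7+9 = 127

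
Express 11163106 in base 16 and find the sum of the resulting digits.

46

11163106 in base 16 is AA55E2.
Digit sum: 10+10+5+5+14+2 = 46.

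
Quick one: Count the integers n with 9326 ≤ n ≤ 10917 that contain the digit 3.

The integers in [9326, 10917] that contain the digit 3: 9326, 9327, 9328, 9329, 9330, 9331, …, 10903, 10913.
442 qualify.

442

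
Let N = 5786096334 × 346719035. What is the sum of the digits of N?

5786096334 × 346719035 = 2006149737341517690
Sum of its 19 digits: 75.

75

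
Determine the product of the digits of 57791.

5×7×7×9×1 = 2205

2205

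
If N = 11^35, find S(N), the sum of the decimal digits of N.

11^35 = 2810243684806424785061213903353404851
Sum of its 37 digits: 140.

140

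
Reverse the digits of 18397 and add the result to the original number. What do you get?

Reverse of 18397 is 79381.
18397 + 79381 = 97778

97778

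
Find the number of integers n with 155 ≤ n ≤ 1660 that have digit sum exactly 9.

81

The integers in [155, 1660] that have digit sum exactly 9: 162, 171, 180, 207, 216, 225, …, 1611, 1620.
81 qualify.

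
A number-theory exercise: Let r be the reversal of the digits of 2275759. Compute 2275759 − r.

Reverse of 2275759 is 9575722.
2275759 − 9575722 = -7299963

-7299963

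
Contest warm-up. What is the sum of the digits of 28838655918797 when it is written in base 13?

28838655918797 in base 13 is 131262060679A.
Digit sum: 1+3+1+2+6+2+0+6+0+6+7+9+10 = 53.

53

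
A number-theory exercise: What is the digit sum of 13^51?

13^51 = 647307989872865201422284359961937038113215496061434545237
Sum of its 57 digits: 253.

253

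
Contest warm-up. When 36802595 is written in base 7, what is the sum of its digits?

29

36802595 in base 7 is 624550124.
Digit sum: 6+2+4+5+5+0+1+2+4 = 29.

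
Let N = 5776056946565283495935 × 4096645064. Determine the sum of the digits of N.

5776056946565283495935 × 4096645064 = 23662455179529580387382781814840
Sum of its 32 digits: 151.

151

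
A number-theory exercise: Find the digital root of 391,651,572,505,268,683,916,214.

6

3+9+1+6+5+1+5+7+2+5+0+5+2+6+8+6+8+3+9+1+6+2+1+4 = 105
1+0+5 = 6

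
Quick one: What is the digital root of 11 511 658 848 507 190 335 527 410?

1

1+1+5+1+1+6+5+8+8+4+8+5+0+7+1+9+0+3+3+5+5+2+7+4+1+0 = 100
1+0+0 = 1
(Equivalently, 11 511 658 848 507 190 335 527 410 mod 9 = 1.)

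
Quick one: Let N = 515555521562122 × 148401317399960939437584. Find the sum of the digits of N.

515555521562122 × 148401317399960939437584 = 76509118592642872850893909299797593248
Sum of its 38 digits: 207.

207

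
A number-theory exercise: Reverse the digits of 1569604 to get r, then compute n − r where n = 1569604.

Reverse of 1569604 is 4069651.
1569604 − 4069651 = -2500047

-2500047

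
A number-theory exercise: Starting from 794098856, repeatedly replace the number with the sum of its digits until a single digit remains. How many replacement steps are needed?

3

794098856 → 56 → 11 → 2 (3 steps)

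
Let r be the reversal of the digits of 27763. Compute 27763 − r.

Reverse of 27763 is 36772.
27763 − 36772 = -9009

-9009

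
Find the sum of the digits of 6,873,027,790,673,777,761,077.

114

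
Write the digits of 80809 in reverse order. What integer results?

90808

Reversing 80809 gives 90808.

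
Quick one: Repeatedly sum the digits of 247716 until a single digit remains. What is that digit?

2+4+7+7+1+6 = 27
2+7 = 9

9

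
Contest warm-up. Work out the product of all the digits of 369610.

0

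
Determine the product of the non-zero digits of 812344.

8×1×2×3×4×4 = 768

768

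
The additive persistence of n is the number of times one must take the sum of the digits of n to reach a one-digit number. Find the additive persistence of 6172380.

6172380 → 27 → 9 (2 steps)

2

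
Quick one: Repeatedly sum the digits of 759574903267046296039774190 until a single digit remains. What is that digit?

5

7+5+9+5+7+4+9+0+3+2+6+7+0+4+6+2+9+6+0+3+9+7+7+4+1+9+0 = 131
1+3+1 = 5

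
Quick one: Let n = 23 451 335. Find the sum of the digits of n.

26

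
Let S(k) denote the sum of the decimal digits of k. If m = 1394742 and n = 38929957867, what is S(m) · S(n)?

2190

S(1394742) = 1+3+9+4+7+4+2 = 30.
S(38929957867) = 3+8+9+2+9+9+5+7+8+6+7 = 73.
30 · 73 = 2190.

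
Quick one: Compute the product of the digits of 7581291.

7×5×8×1×2×9×1 = 5040

5040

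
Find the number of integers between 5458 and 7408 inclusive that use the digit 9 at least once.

537

The integers in [5458, 7408] that use the digit 9 at least once: 5459, 5469, 5479, 5489, 5490, 5491, …, 7398, 7399.
537 qualify.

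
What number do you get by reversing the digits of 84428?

Reversing 84428 gives 82448.

82448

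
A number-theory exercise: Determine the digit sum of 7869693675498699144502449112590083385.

7+8+6+9+6+9+3+6+7+5+4+9+8+6+9+9+1+4+4+5+0+2+4+4+9+1+1+2+5+9+0+0+8+3+3+8+5 = 189

189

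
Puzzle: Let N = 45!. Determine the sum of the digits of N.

45! = 119622220865480194561963161495657715064383733760000000000
Sum of its 57 digits: 207.

207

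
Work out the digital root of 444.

3

4+4+4 = 12
1+2 = 3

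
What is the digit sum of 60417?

18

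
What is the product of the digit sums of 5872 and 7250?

308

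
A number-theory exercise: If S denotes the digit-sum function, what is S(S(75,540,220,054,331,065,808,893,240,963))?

4

First digit sum: 112.
1+1+2 = 4.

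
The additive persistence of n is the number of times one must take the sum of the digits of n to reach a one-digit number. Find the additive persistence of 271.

2

271 → 10 → 1 (2 steps)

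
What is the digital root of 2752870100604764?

5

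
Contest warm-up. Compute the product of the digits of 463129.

4×6×3×1×2×9 = 1296

1296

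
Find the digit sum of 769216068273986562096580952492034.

159

7+6+9+2+1+6+0+6+8+2+7+3+9+8+6+5+6+2+0+9+6+5+8+0+9+5+2+4+9+2+0+3+4 = 159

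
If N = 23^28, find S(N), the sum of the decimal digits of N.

23^28 = 134393854047545109686936775588697536481
Sum of its 39 digits: 202.

202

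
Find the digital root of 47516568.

6

4+7+5+1+6+5+6+8 = 42
4+2 = 6
(Equivalently, 47516568 mod 9 = 6.)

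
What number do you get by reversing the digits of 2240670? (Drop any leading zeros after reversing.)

760422

Reversing 2240670 gives 760422.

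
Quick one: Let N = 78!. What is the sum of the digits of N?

423

78! = 11324281178206297831457521158732046228731749579488251990048962825668835325234200766245086213177344000000000000000000
Sum of its 116 digits: 423.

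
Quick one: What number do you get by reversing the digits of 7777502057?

Reversing 7777502057 gives 7502057777.

7502057777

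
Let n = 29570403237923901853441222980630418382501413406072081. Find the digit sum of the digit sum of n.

First digit sum: 191.
1+9+1 = 11.

11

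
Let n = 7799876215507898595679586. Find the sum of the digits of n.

7+7+9+9+8+7+6+2+1+5+5+0+7+8+9+8+5+9+5+6+7+9+5+8+6 = 158

158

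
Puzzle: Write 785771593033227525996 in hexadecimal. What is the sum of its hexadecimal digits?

785771593033227525996 in base 16 is 2A98C57CAADA555F6C.
Digit sum: 2+10+9+8+12+5+7+12+10+10+13+10+5+5+5+15+6+12 = 156.

156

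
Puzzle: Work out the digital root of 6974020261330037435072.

2

6+9+7+4+0+2+0+2+6+1+3+3+0+0+3+7+4+3+5+0+7+2 = 74
7+4 = 11
1+1 = 2
(Equivalently, 6974020261330037435072 mod 9 = 2.)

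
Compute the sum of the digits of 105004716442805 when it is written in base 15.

105004716442805 in base 15 is C216310D59A5.
Digit sum: 12+2+1+6+3+1+0+13+5+9+10+5 = 67.

67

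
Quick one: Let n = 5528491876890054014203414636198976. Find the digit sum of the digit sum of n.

11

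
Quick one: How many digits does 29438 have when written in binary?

29438 in base 2 is 111001011111110, which has 15 digits.

15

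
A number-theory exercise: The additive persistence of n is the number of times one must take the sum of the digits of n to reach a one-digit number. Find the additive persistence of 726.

2

726 → 15 → 6 (2 steps)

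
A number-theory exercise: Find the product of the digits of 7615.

210

7×6×1×5 = 210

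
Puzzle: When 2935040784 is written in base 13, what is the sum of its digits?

2935040784 in base 13 is 37A0BC230.
Digit sum: 3+7+10+0+11+12+2+3+0 = 48.

48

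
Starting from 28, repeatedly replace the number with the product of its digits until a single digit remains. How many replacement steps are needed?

2

28 → 16 → 6 (2 steps)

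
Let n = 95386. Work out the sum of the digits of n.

31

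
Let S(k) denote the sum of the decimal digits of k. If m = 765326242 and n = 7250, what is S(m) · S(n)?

518

S(765326242) = 7+6+5+3+2+6+2+4+2 = 37.
S(7250) = 7+2+5+0 = 14.
37 · 14 = 518.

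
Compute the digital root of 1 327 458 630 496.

4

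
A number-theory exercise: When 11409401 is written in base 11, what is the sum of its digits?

31

11409401 in base 11 is 6493063.
Digit sum: 6+4+9+3+0+6+3 = 31.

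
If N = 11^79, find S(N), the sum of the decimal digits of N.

11^79 = 18621820132595144528407508578788012958402726053563392593510831217730632927190897891
Sum of its 83 digits: 362.

362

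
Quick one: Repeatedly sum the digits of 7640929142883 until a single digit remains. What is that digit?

9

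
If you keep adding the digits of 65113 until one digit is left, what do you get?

6+5+1+1+3 = 16
1+6 = 7

7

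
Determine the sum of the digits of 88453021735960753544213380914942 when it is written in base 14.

179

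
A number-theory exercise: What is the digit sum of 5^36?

109

5^36 = 14551915228366851806640625
Sum of its 26 digits: 109.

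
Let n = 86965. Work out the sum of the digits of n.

8+6+9+6+5 = 34

34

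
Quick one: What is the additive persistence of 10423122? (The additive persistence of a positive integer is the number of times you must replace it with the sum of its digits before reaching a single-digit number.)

10423122 → 15 → 6 (2 steps)

2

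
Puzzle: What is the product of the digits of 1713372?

1×7×1×3×3×7×2 = 882

882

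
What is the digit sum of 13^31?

184

13^31 = 34059943367449284484947168626829637
Sum of its 35 digits: 184.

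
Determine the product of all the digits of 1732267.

1×7×3×2×2×6×7 = 3528

3528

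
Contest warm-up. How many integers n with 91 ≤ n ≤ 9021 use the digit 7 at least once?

The integers in [91, 9021] that use the digit 7 at least once: 97, 107, 117, 127, 137, 147, …, 9007, 9017.
3152 qualify.

3152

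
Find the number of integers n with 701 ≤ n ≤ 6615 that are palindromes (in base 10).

The integers in [701, 6615] that are palindromes (in base 10): 707, 717, 727, 737, 747, 757, …, 6446, 6556.
86 qualify.

86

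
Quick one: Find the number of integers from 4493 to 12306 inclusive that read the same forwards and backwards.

The integers in [4493, 12306] that read the same forwards and backwards: 4554, 4664, 4774, 4884, 4994, 5005, …, 12121, 12221.
78 qualify.

78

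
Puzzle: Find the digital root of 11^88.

7

The digital root of n equals n mod 9 (or 9 when 9 | n), so we need 11^88 mod 9.
11^88 ≡ 7 (mod 9), so the digital root is 7.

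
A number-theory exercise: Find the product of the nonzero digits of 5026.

5×2×6 = 60

60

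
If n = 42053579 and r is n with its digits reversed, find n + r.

139588603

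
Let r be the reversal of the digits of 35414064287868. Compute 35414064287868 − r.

-51464181753585

Reverse of 35414064287868 is 86878246041453.
35414064287868 − 86878246041453 = -51464181753585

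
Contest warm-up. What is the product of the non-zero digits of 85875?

11200

8×5×8×7×5 = 11200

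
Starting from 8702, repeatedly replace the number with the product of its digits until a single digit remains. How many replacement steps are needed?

1

8702 → 0 (1 step)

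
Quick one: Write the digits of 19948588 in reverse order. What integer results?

88584991

Reversing 19948588 gives 88584991.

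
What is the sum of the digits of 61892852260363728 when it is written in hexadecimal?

108

61892852260363728 in base 16 is DBE338A11D5DD0.
Digit sum: 13+11+14+3+3+8+10+1+1+13+5+13+13+0 = 108.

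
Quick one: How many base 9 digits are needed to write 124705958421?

12

124705958421 in base 9 is 386788231753, which has 12 digits.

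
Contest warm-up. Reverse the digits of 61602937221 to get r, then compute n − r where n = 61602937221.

Reverse of 61602937221 is 12273920616.
61602937221 − 12273920616 = 49329016605

49329016605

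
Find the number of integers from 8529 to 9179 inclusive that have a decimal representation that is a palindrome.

The integers in [8529, 9179] that have a decimal representation that is a palindrome: 8558, 8668, 8778, 8888, 8998, 9009, 9119.
7 qualify.

7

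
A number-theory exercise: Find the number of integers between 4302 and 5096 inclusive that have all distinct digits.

The integers in [4302, 5096] that have all distinct digits: 4302, 4305, 4306, 4307, 4308, 4309, …, 5094, 5096.
389 qualify.

389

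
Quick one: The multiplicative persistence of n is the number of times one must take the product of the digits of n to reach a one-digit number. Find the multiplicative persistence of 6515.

2

6515 → 150 → 0 (2 steps)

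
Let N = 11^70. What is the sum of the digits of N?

367

11^70 = 7897469567994392174328988784504809847540729881935024059662581894710332201
Sum of its 73 digits: 367.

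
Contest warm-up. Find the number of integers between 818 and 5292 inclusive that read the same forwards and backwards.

62

The integers in [818, 5292] that read the same forwards and backwards: 818, 828, 838, 848, 858, 868, …, 5115, 5225.
62 qualify.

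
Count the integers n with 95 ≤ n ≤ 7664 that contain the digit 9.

The integers in [95, 7664] that contain the digit 9: 95, 96, 97, 98, 99, 109, …, 7649, 7659.
2003 qualify.

2003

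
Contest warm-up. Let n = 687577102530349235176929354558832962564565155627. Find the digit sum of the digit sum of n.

12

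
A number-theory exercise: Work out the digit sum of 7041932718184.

7+0+4+1+9+3+2+7+1+8+1+8+4 = 55

55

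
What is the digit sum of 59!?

324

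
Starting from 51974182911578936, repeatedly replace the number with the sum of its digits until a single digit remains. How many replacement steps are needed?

51974182911578936 → 86 → 14 → 5 (3 steps)

3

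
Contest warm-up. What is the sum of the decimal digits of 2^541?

713

2^541 = 7198262071269114212496861612297570974191515389283066612961208916178940129074380592510465097766225371439873457013633432197133225688790879502413624289384262168215552
Sum of its 163 digits: 713.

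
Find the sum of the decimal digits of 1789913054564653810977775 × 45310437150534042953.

212

1789913054564653810977775 × 45310437150534042953 = 81101742963772157567089412034978524778369575
Sum of its 44 digits: 212.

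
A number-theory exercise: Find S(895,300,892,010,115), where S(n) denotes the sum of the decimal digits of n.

8+9+5+3+0+0+8+9+2+0+1+0+1+1+5 = 52

52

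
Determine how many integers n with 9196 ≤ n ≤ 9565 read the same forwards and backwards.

4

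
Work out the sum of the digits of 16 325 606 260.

1+6+3+2+5+6+0+6+2+6+0 = 37

37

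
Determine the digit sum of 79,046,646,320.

47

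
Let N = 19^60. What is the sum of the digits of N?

325

19^60 = 53114861964971781805211413858120662813570892087695571452312606929382350146801
Sum of its 77 digits: 325.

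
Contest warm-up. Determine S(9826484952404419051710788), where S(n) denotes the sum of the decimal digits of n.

116

9+8+2+6+4+8+4+9+5+2+4+0+4+4+1+9+0+5+1+7+1+0+7+8+8 = 116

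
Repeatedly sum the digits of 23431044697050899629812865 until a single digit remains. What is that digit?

4

2+3+4+3+1+0+4+4+6+9+7+0+5+0+8+9+9+6+2+9+8+1+2+8+6+5 = 121
1+2+1 = 4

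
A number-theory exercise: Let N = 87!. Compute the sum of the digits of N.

495

87! = 2107757298379527717213600518699389595229783738061356212322972511214654115727593174080683423236414793504734471782400000000000000000000
Sum of its 133 digits: 495.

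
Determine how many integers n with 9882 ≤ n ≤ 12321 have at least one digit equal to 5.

622

The integers in [9882, 12321] that have at least one digit equal to 5: 9885, 9895, 9905, 9915, 9925, 9935, …, 12305, 12315.
622 qualify.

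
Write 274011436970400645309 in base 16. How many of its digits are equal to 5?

274011436970400645309 in base 16 is EDAAC2E26571180BD.
The digit 5 appears 1 time.

1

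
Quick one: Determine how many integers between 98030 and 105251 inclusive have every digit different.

The integers in [98030, 105251] that have every digit different: 98031, 98032, 98034, 98035, 98036, 98037, …, 105248, 105249.
964 qualify.

964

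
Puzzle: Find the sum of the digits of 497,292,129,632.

4+9+7+2+9+2+1+2+9+6+3+2 = 56

56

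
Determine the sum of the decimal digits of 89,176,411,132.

8+9+1+7+6+4+1+1+1+3+2 = 43

43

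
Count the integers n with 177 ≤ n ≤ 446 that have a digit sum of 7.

15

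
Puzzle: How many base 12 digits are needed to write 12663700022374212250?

12663700022374212250 in base 12 is 585B3A29447856010A, which has 18 digits.

18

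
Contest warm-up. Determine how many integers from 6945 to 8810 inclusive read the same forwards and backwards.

The integers in [6945, 8810] that read the same forwards and backwards: 6996, 7007, 7117, 7227, 7337, 7447, …, 8668, 8778.
19 qualify.

19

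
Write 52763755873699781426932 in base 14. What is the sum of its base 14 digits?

143

52763755873699781426932 in base 14 is 8B8643359875BA35CC3A.
Digit sum: 8+11+8+6+4+3+3+5+9+8+7+5+11+10+3+5+12+12+3+10 = 143.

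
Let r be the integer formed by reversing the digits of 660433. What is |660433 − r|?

Reverse of 660433 is 334066.
|660433 − 334066| = 326367

326367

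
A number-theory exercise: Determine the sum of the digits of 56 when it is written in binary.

56 in base 2 is 111000.
Digit sum: 1+1+1+0+0+0 = 3.

3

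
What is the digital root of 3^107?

The digital root of n equals n mod 9 (or 9 when 9 | n), so we need 3^107 mod 9.
3^107 ≡ 0 (mod 9), so the digital root is 9.

9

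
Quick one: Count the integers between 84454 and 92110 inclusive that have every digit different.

2232

The integers in [84454, 92110] that have every digit different: 84501, 84502, 84503, 84506, 84507, 84509, …, 92107, 92108.
2232 qualify.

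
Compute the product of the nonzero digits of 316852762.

3×1×6×8×5×2×7×6×2 = 120960

120960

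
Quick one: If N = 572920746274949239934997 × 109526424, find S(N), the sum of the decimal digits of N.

572920746274949239934997 × 109526424 = 62749960574906511031598213860728
Sum of its 32 digits: 144.

144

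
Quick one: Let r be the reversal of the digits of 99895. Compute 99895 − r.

39996

Reverse of 99895 is 59899.
99895 − 59899 = 39996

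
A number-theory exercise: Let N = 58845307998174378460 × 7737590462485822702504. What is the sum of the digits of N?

202

58845307998174378460 × 7737590462485822702504 = 455320893928714770746227571361687685663840
Sum of its 42 digits: 202.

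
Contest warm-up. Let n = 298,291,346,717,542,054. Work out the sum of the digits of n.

2+9+8+2+9+1+3+4+6+7+1+7+5+4+2+0+5+4 = 79

79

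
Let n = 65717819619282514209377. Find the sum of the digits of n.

110

6+5+7+1+7+8+1+9+6+1+9+2+8+2+5+1+4+2+0+9+3+7+7 = 110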